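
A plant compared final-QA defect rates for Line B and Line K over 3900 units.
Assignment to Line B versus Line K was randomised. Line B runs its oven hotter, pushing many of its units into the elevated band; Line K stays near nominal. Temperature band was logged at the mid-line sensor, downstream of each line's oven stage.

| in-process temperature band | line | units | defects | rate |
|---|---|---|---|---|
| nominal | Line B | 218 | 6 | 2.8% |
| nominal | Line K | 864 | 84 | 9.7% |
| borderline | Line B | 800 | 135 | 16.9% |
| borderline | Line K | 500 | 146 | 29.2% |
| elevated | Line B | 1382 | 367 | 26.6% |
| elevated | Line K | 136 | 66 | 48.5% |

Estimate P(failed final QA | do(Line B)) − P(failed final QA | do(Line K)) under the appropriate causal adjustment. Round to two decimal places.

The distribution of in-process temperature band is itself part of what the line does — it is an intermediate outcome. Holding it fixed would remove that part of the effect; the total effect is the pooled difference.
The causal difference is the pooled difference: 0.212 − 0.197 = +0.014.

+0.01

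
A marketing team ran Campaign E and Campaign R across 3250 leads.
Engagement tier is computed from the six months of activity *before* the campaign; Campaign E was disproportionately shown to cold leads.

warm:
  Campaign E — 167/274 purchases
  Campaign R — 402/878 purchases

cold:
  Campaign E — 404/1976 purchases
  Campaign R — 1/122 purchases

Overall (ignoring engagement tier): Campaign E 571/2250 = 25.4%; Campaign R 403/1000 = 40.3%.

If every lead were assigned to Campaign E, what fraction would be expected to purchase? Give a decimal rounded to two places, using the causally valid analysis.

The engagement tier-specific comparison favours Campaign E throughout, but the pooled figures favour Campaign R. The question is whether to condition on engagement tier.
The imbalance in engagement tier arose from how leads were allocated, not from anything the campaign did; and engagement tier independently affects the outcome. The pooled gap is confounded — condition on engagement tier.
Standardising Campaign E to the population engagement tier mix: 0.354·167/274 + 0.646·404/1976 = 0.348.

0.35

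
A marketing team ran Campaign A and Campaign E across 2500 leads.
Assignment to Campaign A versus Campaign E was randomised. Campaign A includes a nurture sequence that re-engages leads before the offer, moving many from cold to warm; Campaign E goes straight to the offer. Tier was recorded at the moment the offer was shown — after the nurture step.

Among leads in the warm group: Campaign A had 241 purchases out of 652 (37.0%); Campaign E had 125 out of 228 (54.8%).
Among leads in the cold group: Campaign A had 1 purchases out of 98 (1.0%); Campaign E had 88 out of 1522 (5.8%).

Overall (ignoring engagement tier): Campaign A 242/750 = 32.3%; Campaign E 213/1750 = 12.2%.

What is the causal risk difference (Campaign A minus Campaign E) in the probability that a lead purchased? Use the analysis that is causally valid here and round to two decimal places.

The stratified and pooled comparisons disagree (Campaign E wins within each engagement tier; Campaign A wins overall), so the answer turns on the causal role of engagement tier.
Engagement tier lies on the pathway campaign → engagement tier → outcome, so adjusting for it blocks the indirect effect. For the total causal effect of campaign, use the unadjusted pooled rates.
The causal difference is the pooled difference: 0.323 − 0.122 = +0.201.

+0.20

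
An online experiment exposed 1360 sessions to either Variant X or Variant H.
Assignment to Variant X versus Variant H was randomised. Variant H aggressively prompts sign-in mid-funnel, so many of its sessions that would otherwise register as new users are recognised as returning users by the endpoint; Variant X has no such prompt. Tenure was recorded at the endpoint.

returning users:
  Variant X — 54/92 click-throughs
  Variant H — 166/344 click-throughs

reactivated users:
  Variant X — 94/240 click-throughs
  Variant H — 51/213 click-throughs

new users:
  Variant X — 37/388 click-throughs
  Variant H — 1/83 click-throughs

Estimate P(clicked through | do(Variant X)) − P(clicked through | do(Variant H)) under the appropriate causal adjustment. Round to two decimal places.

-0.08

Within every user tenure level Variant X has the higher rate, yet pooled Variant H does — Simpson's reversal.
Because the variant influences user tenure, user tenure is a post-treatment mediator, not a confounder. Stratifying on it would bias the estimate; the causal effect is the crude pooled difference.
The causal difference is the pooled difference: 0.257 − 0.341 = -0.084.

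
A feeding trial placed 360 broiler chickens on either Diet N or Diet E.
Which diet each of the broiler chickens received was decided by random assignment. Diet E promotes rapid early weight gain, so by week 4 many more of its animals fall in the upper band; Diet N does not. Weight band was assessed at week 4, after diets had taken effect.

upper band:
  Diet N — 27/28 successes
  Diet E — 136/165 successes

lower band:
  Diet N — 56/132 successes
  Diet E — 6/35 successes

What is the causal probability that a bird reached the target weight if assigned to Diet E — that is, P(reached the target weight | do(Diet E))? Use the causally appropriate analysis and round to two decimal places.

0.71

Week-4 weight band here is a post-treatment variable shaped by the diet; conditioning on it would introduce bias rather than remove it. The overall comparison is the causal one.
So P(outcome | do(Diet E)) is just the pooled rate for Diet E: 142/200 = 0.710.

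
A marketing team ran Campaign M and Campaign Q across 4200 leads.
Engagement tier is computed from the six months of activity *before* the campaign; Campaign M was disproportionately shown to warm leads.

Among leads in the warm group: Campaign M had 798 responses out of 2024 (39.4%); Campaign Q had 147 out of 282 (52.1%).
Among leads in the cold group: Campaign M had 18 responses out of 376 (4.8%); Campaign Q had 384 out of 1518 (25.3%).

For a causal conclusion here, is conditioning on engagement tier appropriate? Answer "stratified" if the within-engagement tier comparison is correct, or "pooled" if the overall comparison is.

stratified

Engagement tier is set before the campaign has any effect — it is not caused by the campaign — and it independently drives the outcome. That makes it a confounder, so the causal comparison is within engagement tier levels.
Within each level — warm: 39.4% vs 52.1%; cold: 4.8% vs 25.3% — Campaign Q is higher every time.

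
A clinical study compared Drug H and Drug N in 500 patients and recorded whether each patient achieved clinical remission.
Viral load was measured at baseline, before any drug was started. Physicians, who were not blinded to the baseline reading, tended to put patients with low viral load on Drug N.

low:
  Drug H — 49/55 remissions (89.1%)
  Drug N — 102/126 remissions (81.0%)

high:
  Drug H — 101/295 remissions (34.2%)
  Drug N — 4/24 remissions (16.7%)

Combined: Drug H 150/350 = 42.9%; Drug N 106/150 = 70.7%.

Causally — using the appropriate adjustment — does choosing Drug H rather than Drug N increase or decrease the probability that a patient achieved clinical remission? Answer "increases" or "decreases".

Viral load satisfies the back-door criterion: it is not a descendant of the drug, and it blocks the spurious path from drug to outcome. Adjusting for it (i.e., using the within-viral load rates) gives the causal effect.
Within each level — low: 89.1% vs 81.0%; high: 34.2% vs 16.7% — Drug H is higher every time.

increases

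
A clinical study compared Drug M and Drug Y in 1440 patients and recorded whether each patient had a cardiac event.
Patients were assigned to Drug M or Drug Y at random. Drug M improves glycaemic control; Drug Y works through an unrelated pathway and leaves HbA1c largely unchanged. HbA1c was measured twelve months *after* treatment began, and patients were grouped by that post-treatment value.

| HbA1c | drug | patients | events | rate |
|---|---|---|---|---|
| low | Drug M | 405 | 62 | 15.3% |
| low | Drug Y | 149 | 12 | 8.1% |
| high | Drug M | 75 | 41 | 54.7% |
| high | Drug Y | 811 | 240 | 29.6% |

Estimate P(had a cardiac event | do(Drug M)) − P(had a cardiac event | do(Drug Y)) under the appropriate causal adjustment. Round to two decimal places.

-0.05

The distribution of HbA1c is itself part of what the drug does — it is an intermediate outcome. Holding it fixed would remove that part of the effect; the total effect is the pooled difference.
The causal difference is the pooled difference: 0.215 − 0.263 = -0.048.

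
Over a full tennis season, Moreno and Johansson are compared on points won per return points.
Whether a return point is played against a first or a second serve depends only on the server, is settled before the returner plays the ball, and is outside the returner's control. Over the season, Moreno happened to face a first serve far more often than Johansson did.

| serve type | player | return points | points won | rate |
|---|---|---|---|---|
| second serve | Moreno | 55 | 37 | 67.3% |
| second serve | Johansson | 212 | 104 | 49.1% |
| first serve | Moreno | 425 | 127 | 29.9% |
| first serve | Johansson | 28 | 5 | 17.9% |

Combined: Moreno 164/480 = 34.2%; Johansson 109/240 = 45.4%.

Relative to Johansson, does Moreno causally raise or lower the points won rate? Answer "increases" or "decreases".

Serve type satisfies the back-door criterion: it is not a descendant of the player, and it blocks the spurious path from player to outcome. Adjusting for it (i.e., using the within-serve type rates) gives the causal effect.
Within each level — second serve: 67.3% vs 49.1%; first serve: 29.9% vs 17.9% — Moreno is higher every time.

increases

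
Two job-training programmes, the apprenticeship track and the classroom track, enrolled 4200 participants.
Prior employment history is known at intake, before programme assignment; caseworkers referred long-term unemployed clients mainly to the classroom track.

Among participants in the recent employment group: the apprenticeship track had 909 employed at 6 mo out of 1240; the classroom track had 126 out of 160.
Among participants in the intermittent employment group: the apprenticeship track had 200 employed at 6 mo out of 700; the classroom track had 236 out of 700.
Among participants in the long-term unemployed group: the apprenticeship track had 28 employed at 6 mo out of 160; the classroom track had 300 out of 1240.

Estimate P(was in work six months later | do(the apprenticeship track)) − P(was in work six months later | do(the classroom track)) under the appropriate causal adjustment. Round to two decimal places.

The imbalance in prior employment history arose from how participants were allocated, not from anything the programme did; and prior employment history independently affects the outcome. The pooled gap is confounded — condition on prior employment history.
Adjusting over the population distribution of prior employment history: 0.333·(0.733−0.787) + 0.333·(0.286−0.337) + 0.333·(0.175−0.242) = -0.058.

-0.06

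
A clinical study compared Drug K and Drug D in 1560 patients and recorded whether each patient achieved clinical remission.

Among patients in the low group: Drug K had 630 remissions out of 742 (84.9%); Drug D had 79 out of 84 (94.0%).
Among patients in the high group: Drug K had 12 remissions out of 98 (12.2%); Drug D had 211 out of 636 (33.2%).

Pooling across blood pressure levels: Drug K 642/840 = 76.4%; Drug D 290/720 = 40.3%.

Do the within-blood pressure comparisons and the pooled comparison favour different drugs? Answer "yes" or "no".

yes

Within each blood pressure level (low 84.9% vs 94.0%; high 12.2% vs 33.2%), Drug D has the higher rate every time. Pooled: 76.4% vs 40.3% — Drug K has the higher rate overall. The two comparisons disagree.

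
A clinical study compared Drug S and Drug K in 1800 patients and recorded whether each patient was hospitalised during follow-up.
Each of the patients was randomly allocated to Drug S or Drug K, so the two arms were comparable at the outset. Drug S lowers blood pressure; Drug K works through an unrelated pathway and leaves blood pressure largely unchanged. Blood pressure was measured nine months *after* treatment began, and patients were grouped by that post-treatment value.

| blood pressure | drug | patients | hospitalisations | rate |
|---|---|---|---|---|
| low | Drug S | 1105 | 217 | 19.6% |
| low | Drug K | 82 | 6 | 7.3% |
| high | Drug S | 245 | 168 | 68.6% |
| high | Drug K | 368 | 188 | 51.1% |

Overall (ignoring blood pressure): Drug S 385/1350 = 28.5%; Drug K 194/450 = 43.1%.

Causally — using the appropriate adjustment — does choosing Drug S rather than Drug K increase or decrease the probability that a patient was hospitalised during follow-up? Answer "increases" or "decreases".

decreases

Blood pressure lies on the pathway drug → blood pressure → outcome, so adjusting for it blocks the indirect effect. For the total causal effect of drug, use the unadjusted pooled rates.
Pooled: Drug S 28.5% vs Drug K 43.1%; Drug S is lower overall.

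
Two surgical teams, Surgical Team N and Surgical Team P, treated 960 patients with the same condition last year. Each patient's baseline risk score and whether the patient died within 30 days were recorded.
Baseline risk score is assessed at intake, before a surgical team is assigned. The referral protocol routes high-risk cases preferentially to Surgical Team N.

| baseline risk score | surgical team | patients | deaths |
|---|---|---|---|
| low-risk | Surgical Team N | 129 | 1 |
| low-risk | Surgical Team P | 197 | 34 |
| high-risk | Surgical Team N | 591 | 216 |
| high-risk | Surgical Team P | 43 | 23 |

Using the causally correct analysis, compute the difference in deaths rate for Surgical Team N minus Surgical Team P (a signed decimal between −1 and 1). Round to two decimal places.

Baseline risk score satisfies the back-door criterion: it is not a descendant of the surgical team, and it blocks the spurious path from surgical team to outcome. Adjusting for it (i.e., using the within-baseline risk score rates) gives the causal effect.
Adjusting over the population distribution of baseline risk score: 0.340·(0.008−0.173) + 0.660·(0.365−0.535) = -0.168.

-0.17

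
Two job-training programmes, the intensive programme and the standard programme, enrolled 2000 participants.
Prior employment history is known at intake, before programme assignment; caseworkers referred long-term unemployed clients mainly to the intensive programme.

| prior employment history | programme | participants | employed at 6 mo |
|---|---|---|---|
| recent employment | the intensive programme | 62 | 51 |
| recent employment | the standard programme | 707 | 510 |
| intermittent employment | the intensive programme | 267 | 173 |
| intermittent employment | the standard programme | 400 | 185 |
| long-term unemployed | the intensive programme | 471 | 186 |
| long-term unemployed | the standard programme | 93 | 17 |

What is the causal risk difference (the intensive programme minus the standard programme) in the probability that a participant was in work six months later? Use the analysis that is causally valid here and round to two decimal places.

Prior employment history is set before the programme has any effect — it is not caused by the programme — and it independently drives the outcome. That makes it a confounder, so the causal comparison is within prior employment history levels.
Adjusting over the population distribution of prior employment history: 0.385·(0.823−0.721) + 0.334·(0.648−0.463) + 0.282·(0.395−0.183) = +0.161.

+0.16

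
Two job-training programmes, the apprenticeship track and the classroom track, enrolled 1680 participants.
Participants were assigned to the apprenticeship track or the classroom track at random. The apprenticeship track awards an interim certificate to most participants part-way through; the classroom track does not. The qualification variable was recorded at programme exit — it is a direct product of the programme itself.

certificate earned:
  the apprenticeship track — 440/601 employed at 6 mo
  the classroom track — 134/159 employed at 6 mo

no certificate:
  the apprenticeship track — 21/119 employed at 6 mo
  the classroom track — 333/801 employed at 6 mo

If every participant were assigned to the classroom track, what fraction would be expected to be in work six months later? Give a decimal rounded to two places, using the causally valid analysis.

0.49

The distribution of qualification attained during the programme is itself part of what the programme does — it is an intermediate outcome. Holding it fixed would remove that part of the effect; the total effect is the pooled difference.
So P(outcome | do(the classroom track)) is just the pooled rate for the classroom track: 467/960 = 0.486.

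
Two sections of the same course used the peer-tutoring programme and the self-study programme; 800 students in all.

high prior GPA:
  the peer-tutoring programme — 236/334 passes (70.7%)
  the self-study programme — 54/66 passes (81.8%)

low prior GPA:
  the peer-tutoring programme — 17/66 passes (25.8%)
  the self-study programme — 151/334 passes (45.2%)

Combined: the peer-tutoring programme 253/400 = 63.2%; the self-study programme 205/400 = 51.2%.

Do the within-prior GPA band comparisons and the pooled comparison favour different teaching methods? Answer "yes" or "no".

yes

Within each prior GPA band level (high prior GPA 70.7% vs 81.8%; low prior GPA 25.8% vs 45.2%), the self-study programme has the higher rate every time. Pooled: 63.2% vs 51.2% — the peer-tutoring programme has the higher rate overall. The two comparisons disagree.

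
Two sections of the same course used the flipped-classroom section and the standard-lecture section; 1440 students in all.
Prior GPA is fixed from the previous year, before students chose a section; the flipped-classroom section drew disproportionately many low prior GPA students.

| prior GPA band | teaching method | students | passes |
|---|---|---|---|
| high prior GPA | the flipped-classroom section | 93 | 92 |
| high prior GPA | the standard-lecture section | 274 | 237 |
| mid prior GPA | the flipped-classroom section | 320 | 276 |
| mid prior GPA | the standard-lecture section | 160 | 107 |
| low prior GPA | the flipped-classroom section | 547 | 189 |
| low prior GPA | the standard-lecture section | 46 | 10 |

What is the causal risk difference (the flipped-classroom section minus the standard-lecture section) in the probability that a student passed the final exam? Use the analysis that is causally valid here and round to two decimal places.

Nothing the teaching method does changes prior GPA band; the imbalance is an allocation artefact. With prior GPA band also predicting the outcome, the pooled figure is confounded, and the within-stratum comparison is the causal one.
Adjusting over the population distribution of prior GPA band: 0.255·(0.989−0.865) + 0.333·(0.863−0.669) + 0.412·(0.346−0.217) = +0.149.

+0.15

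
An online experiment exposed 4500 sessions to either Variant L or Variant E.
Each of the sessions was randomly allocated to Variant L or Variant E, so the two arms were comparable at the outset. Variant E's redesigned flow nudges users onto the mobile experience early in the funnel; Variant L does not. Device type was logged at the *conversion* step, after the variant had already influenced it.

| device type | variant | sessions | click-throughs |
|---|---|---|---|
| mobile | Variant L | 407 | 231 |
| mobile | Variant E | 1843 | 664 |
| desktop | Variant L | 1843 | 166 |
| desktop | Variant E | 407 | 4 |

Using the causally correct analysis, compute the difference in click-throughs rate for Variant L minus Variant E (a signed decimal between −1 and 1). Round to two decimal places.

Device type is downstream of the variant. One should not condition on a consequence of treatment, so the overall rates are the right comparison.
The causal difference is the pooled difference: 0.176 − 0.297 = -0.120.

-0.12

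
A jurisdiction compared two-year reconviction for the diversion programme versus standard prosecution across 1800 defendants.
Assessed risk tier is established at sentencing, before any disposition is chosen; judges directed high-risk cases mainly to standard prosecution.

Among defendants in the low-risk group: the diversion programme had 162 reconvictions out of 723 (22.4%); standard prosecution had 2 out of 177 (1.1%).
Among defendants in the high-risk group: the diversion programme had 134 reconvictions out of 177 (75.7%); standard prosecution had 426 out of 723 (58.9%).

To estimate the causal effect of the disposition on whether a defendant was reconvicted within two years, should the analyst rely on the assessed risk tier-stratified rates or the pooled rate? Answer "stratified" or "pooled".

Assessed risk tier is set before the disposition has any effect — it is not caused by the disposition — and it independently drives the outcome. That makes it a confounder, so the causal comparison is within assessed risk tier levels.
Within each level — low-risk: 22.4% vs 1.1%; high-risk: 75.7% vs 58.9% — standard prosecution is lower every time.

stratified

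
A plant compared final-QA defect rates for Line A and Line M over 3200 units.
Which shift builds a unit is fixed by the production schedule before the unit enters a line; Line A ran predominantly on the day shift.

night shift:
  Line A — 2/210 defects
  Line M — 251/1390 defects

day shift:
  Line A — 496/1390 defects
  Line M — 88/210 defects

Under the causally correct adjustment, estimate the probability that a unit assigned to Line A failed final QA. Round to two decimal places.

Shift is set before the line has any effect — it is not caused by the line — and it independently drives the outcome. That makes it a confounder, so the causal comparison is within shift levels.
Standardising Line A to the population shift mix: 0.500·2/210 + 0.500·496/1390 = 0.183.

0.18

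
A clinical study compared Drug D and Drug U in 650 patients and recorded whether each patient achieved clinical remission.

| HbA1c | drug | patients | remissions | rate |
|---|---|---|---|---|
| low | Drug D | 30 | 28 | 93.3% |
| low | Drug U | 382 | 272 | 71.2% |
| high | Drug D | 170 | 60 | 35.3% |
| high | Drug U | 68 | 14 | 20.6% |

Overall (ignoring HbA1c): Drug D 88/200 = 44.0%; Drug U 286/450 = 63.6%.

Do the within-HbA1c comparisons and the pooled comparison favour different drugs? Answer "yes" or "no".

yes

Within each HbA1c level (low 93.3% vs 71.2%; high 35.3% vs 20.6%), Drug D has the higher rate every time. Pooled: 44.0% vs 63.6% — Drug U has the higher rate overall. The two comparisons disagree.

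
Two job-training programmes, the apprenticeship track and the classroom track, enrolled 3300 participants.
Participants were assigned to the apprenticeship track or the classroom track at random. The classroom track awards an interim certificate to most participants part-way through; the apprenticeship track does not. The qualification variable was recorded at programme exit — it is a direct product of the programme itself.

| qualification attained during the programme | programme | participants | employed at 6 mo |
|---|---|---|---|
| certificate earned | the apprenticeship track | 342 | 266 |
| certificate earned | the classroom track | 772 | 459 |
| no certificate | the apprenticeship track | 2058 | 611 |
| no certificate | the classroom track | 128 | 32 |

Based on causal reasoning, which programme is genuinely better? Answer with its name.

the classroom track

The stratified and pooled comparisons disagree (the apprenticeship track wins within each qualification attained during the programme; the classroom track wins overall), so the answer turns on the causal role of qualification attained during the programme.
Because the programme influences qualification attained during the programme, qualification attained during the programme is a post-treatment mediator, not a confounder. Stratifying on it would bias the estimate; the causal effect is the crude pooled difference.
Pooled: the apprenticeship track 36.5% vs the classroom track 54.6%; the classroom track is higher overall.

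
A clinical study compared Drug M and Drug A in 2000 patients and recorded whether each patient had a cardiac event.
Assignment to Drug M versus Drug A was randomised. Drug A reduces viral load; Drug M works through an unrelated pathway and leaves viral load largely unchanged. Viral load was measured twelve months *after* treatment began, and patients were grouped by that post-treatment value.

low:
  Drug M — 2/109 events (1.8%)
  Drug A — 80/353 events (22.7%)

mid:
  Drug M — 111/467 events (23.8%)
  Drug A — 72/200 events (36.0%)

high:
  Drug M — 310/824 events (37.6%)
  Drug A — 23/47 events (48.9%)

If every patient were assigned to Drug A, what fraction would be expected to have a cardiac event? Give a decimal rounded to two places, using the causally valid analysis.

0.29

Viral load lies on the pathway drug → viral load → outcome, so adjusting for it blocks the indirect effect. For the total causal effect of drug, use the unadjusted pooled rates.
So P(outcome | do(Drug A)) is just the pooled rate for Drug A: 175/600 = 0.292.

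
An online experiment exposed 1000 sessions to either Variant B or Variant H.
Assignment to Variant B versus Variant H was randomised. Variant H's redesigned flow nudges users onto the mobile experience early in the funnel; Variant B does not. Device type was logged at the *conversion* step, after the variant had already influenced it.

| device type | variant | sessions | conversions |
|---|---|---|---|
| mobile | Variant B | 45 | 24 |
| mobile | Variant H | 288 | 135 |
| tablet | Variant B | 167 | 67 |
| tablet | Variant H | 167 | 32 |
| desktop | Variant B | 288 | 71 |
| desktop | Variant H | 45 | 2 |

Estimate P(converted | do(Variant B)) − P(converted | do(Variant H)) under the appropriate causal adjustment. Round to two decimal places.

-0.01

Because the variant influences device type, device type is a post-treatment mediator, not a confounder. Stratifying on it would bias the estimate; the causal effect is the crude pooled difference.
The causal difference is the pooled difference: 0.324 − 0.338 = -0.014.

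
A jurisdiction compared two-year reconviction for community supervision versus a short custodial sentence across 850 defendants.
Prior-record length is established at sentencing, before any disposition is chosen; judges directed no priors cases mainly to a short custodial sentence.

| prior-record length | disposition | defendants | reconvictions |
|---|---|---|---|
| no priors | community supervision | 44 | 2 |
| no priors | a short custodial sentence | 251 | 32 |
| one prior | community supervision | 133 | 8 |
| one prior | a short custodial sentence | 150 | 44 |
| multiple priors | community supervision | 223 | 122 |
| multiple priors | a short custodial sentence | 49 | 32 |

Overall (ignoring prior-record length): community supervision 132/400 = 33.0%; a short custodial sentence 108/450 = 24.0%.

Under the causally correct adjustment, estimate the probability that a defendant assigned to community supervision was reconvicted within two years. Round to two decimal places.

Since prior-record length is a pre-existing factor (not a product of the disposition) and it affects the outcome on its own, it is a confounder. The stratified rates, not the pooled rate, identify the causal effect.
Standardising community supervision to the population prior-record length mix: 0.347·2/44 + 0.333·8/133 + 0.320·122/223 = 0.211.

0.21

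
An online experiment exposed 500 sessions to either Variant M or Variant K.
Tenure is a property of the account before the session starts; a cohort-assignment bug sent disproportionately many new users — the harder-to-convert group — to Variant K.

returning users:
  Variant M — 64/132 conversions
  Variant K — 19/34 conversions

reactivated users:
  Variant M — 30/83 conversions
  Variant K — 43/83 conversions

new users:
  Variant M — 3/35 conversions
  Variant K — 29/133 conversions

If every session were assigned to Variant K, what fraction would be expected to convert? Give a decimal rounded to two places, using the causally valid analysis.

The stratified and pooled comparisons disagree (Variant K wins within each user tenure; Variant M wins overall), so the answer turns on the causal role of user tenure.
Here user tenure is a common cause — it drives both which variant a case falls under and the outcome. The crude comparison mixes populations; the stratum-specific rates are the causally relevant ones.
Standardising Variant K to the population user tenure mix: 0.332·19/34 + 0.332·43/83 + 0.336·29/133 = 0.431.

0.43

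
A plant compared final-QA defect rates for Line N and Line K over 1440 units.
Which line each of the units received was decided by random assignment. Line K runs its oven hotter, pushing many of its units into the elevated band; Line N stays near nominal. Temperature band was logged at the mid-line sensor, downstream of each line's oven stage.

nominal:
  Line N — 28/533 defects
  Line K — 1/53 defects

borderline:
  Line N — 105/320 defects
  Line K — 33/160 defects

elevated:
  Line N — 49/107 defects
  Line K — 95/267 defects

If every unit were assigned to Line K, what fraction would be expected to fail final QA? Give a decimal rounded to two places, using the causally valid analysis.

In-process temperature band is recorded after the line and is itself shifted by it — it sits on the causal path from line to outcome. Conditioning on a mediator would strip out part of the effect we want; the pooled comparison gives the total causal effect.
So P(outcome | do(Line K)) is just the pooled rate for Line K: 129/480 = 0.269.

0.27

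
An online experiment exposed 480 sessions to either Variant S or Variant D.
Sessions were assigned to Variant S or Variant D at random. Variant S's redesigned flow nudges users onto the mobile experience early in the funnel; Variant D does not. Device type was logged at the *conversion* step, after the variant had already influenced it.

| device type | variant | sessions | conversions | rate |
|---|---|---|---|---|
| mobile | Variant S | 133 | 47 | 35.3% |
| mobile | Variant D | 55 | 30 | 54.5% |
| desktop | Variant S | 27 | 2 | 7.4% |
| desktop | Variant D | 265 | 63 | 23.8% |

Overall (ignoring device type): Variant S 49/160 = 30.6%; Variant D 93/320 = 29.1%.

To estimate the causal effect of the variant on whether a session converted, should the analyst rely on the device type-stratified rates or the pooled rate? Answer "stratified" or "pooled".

pooled

The distribution of device type is itself part of what the variant does — it is an intermediate outcome. Holding it fixed would remove that part of the effect; the total effect is the pooled difference.
Pooled: Variant S 30.6% vs Variant D 29.1%; Variant S is higher overall.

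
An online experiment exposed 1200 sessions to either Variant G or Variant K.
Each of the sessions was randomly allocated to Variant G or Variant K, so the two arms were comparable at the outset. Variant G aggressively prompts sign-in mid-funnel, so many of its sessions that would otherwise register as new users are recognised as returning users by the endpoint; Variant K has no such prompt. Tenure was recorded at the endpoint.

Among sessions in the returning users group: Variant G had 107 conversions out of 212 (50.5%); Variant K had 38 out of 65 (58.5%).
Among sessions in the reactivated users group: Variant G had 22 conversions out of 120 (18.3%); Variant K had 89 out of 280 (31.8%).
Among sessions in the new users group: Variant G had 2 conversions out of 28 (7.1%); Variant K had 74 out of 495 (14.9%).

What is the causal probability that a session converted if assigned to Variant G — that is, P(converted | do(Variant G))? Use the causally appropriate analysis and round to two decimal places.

Because the variant influences user tenure, user tenure is a post-treatment mediator, not a confounder. Stratifying on it would bias the estimate; the causal effect is the crude pooled difference.
So P(outcome | do(Variant G)) is just the pooled rate for Variant G: 131/360 = 0.364.

0.36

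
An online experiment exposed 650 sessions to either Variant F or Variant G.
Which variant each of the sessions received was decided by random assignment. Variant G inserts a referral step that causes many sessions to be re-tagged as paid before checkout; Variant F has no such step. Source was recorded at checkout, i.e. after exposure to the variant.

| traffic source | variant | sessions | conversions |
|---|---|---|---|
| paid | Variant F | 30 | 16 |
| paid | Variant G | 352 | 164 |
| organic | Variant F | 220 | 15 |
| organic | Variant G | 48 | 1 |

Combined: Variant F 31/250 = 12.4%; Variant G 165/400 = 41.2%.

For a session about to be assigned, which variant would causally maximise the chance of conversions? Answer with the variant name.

Variant G

Within every traffic source level Variant F has the higher rate, yet pooled Variant G does — Simpson's reversal.
Traffic source lies on the pathway variant → traffic source → outcome, so adjusting for it blocks the indirect effect. For the total causal effect of variant, use the unadjusted pooled rates.
Pooled: Variant F 12.4% vs Variant G 41.2%; Variant G is higher overall.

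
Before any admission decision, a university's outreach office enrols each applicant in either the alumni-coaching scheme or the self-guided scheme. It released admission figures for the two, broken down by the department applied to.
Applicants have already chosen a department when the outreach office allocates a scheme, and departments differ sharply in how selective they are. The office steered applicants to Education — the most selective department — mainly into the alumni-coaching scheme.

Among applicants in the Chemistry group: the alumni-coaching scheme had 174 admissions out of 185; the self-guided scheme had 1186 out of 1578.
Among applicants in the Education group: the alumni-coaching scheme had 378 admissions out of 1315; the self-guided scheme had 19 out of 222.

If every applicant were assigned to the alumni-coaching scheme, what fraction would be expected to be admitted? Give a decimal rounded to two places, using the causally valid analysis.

0.64

Within every department level the alumni-coaching scheme has the higher rate, yet pooled the self-guided scheme does — Simpson's reversal.
Since department is a pre-existing factor (not a product of the outreach scheme) and it affects the outcome on its own, it is a confounder. The stratified rates, not the pooled rate, identify the causal effect.
Standardising the alumni-coaching scheme to the population department mix: 0.534·174/185 + 0.466·378/1315 = 0.636.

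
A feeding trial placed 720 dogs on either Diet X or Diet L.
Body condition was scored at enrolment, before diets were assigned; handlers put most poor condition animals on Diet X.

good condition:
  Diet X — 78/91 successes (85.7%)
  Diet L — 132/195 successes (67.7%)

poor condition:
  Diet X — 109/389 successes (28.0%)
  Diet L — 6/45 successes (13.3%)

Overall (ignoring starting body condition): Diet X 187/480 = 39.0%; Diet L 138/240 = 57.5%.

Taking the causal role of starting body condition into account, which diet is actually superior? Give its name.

Starting body condition differs across diets for reasons unrelated to any effect of the diet itself, and it separately predicts the outcome — a classic confounder. We must compare within starting body condition levels.
Within each level — good condition: 85.7% vs 67.7%; poor condition: 28.0% vs 13.3% — Diet X is higher every time.

Diet X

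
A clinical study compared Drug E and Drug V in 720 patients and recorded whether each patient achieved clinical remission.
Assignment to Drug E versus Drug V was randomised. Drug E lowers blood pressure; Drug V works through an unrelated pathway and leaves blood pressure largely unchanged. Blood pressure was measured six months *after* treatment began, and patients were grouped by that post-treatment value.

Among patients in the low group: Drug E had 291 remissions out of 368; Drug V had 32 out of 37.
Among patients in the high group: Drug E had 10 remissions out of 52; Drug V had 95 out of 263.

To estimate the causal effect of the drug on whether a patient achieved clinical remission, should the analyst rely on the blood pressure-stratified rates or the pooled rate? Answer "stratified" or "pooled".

pooled

The distribution of blood pressure is itself part of what the drug does — it is an intermediate outcome. Holding it fixed would remove that part of the effect; the total effect is the pooled difference.
Pooled: Drug E 71.7% vs Drug V 42.3%; Drug E is higher overall.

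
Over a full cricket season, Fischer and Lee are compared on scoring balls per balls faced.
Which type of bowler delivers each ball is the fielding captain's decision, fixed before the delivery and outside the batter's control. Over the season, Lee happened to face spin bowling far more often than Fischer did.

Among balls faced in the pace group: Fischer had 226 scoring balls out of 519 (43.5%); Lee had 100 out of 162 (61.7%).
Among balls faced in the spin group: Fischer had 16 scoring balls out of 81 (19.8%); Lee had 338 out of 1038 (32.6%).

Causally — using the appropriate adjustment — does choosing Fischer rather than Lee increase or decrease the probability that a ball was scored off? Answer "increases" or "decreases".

The stratified and pooled comparisons disagree (Lee wins within each bowling type; Fischer wins overall), so the answer turns on the causal role of bowling type.
Bowling type is set before the player has any effect — it is not caused by the player — and it independently drives the outcome. That makes it a confounder, so the causal comparison is within bowling type levels.
Within each level — pace: 43.5% vs 61.7%; spin: 19.8% vs 32.6% — Lee is higher every time.

decreases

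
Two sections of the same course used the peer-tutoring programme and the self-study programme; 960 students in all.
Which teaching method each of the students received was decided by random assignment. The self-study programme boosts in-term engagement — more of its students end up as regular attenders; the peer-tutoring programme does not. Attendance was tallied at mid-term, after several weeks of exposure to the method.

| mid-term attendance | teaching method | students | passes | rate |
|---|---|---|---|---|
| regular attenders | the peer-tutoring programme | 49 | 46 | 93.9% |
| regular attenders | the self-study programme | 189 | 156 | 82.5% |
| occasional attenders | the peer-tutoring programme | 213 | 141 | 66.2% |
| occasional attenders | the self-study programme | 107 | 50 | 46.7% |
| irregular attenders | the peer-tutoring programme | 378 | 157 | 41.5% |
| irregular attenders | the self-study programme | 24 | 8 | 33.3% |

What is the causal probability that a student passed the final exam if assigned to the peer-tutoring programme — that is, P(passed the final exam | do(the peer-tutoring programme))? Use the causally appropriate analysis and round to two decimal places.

0.54

The mid-term attendance-specific comparison favours the peer-tutoring programme throughout, but the pooled figures favour the self-study programme. The question is whether to condition on mid-term attendance.
Stratifying would compare teaching methods among students the teaching methods themselves sorted into mid-term attendance groups — a form of selection on an intermediate. The unconditioned pooled rates give the total causal effect.
So P(outcome | do(the peer-tutoring programme)) is just the pooled rate for the peer-tutoring programme: 344/640 = 0.537.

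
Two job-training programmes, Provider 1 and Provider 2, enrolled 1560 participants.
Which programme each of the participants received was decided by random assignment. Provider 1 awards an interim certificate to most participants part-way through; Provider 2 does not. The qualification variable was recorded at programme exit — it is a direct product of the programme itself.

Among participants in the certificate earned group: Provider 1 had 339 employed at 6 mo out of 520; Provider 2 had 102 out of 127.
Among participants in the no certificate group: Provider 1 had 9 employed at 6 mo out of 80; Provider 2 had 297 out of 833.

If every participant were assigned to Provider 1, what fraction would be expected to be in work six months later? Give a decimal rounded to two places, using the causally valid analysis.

0.58

Within every qualification attained during the programme level Provider 2 has the higher rate, yet pooled Provider 1 does — Simpson's reversal.
Qualification attained during the programme is downstream of the programme. One should not condition on a consequence of treatment, so the overall rates are the right comparison.
So P(outcome | do(Provider 1)) is just the pooled rate for Provider 1: 348/600 = 0.580.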